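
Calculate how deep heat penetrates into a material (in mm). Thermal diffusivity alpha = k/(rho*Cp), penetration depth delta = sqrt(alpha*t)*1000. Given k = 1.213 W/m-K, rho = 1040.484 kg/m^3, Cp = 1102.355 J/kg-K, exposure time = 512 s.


alpha = 1.213 / (1040.484 * 1102.355) = 1.0576e-06 m^2/s
alpha * t = 0.00054147
delta = sqrt(0.00054147) * 1000 = 23.269 mm

23.269 mm


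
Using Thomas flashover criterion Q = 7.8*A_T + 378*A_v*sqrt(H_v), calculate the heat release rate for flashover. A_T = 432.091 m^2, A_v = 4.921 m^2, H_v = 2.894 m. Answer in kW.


7.8*A_T = 3370.3
sqrt(H_v) = 1.7012
378*A_v*sqrt(H_v) = 3164.4
Q = 3370.3 + 3164.4 = 6534.7 kW

6534.7 kW


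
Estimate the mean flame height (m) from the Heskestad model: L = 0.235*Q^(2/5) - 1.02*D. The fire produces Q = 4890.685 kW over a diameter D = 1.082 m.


Q^(2/5) = 29.905
0.235 * Q^(2/5) = 7.0277
1.02 * D = 1.1036
L = 5.9241 m

5.9241 m


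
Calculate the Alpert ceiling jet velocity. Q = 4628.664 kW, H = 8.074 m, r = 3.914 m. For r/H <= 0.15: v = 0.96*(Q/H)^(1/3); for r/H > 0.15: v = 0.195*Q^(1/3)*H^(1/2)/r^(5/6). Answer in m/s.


r/H = 3.914 / 8.074 = 0.48477
r/H > 0.15, so v = 0.195*Q^(1/3)*H^(1/2)/r^(5/6)
Q^(1/3) = 16.666
H^(1/2) = 2.8415
r^(5/6) = 3.1178
v = 0.195 * 16.666 * 2.8415 / 3.1178 = 2.9617 m/s

2.9617 m/s


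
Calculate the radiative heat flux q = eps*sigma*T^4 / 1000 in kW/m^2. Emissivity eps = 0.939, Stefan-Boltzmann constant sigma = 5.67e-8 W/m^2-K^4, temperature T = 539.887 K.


T^4 = 8.4959e+10
q = 0.939 * 5.67e-8 * 8.4959e+10 / 1000 = 4.5233 kW/m^2

4.5233 kW/m^2


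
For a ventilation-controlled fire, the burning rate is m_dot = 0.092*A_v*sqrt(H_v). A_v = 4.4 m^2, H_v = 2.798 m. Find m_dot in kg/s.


sqrt(H_v) = 1.6727
m_dot = 0.092 * 4.4 * 1.6727 = 0.67712 kg/s

0.67712 kg/s


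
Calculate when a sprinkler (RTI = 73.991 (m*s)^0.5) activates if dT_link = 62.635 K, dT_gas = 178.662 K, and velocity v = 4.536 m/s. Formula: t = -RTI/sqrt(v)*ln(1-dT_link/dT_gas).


dT_link/dT_gas = 0.35058
ln(1 - 0.35058) = -0.43167
t = -73.991 / sqrt(4.536) * -0.43167 = 14.997 s

14.997 s


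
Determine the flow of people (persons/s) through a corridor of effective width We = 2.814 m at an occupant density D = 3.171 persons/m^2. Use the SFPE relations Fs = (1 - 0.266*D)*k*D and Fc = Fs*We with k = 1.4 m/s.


1 - 0.266*D = 1 - 0.266*3.171 = 0.15651
Fs = 0.15651 * 1.4 * 3.171 = 0.69483 persons/(s*m)
Fc = 0.69483 * 2.814 = 1.9552 persons/s

1.9552 persons/s


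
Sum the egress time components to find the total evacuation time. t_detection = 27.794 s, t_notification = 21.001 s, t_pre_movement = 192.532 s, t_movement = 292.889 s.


Total = 27.794 + 21.001 + 192.532 + 292.889 = 534.216 s

534.216 s


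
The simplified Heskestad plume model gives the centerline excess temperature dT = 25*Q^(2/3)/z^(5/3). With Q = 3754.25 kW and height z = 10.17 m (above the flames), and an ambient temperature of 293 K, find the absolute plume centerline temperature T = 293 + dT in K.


Q^(2/3) = 241.55
z^(5/3) = 47.738
dT = 25 * 241.55 / 47.738 = 126.50 K
T = 293 + 126.50 = 419.50 K

419.50 K


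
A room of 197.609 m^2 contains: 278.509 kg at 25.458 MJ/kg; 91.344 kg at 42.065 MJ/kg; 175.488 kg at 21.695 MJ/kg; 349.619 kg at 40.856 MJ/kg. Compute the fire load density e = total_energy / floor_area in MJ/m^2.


Total energy = 278.509*25.458 + 91.344*42.065 + 175.488*21.695 + 349.619*40.856
= 7090.282 + 3842.385 + 3807.212 + 14284.03
= 29023.91 MJ
e = 29023.91 / 197.609 = 146.88 MJ/m^2

146.88 MJ/m^2


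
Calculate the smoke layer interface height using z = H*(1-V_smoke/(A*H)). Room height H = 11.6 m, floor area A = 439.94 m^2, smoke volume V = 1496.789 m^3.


V/(A*H) = 0.29330
1 - 0.29330 = 0.70670
z = 11.6 * 0.70670 = 8.1977 m

8.1977 m


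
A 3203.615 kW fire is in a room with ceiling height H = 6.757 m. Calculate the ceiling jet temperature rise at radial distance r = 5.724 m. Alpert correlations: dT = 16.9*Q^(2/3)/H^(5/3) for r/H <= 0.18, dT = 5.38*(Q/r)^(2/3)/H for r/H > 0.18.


r/H = 5.724 / 6.757 = 0.84712
r/H > 0.18, so dT = 5.38*(Q/r)^(2/3)/H
Q/r = 559.68
(Q/r)^(2/3) = 67.914
dT = 5.38 * 67.914 / 6.757 = 54.074 K

54.074 K


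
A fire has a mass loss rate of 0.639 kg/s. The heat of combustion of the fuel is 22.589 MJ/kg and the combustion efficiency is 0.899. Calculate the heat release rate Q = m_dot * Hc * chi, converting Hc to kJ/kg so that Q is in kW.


Hc = 22.589 MJ/kg = 22.589 * 1000 kJ/kg = 22589 kJ/kg
Q = 0.639 kg/s * 22589 kJ/kg * 0.899 = 12976 kW

12976 kW


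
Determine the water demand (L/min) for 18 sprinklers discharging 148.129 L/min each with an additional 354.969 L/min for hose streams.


Sprinkler demand = 18 * 148.129 = 2666.322 L/min
Total = 2666.322 + 354.969 = 3021.291 L/min

3021.291 L/min


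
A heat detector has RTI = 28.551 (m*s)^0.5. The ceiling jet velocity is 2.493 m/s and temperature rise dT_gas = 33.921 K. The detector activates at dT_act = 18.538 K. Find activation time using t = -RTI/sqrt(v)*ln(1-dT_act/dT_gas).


dT_act/dT_gas = 0.54651
ln(1 - 0.54651) = -0.79077
t = -28.551 / sqrt(2.493) * -0.79077 = 14.299 s

14.299 s


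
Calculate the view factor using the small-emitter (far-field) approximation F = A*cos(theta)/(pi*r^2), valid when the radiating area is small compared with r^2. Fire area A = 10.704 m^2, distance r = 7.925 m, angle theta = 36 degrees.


cos(36 deg) = 0.80902
pi*r^2 = 197.31
F = 10.704 * 0.80902 / 197.31 = 0.043889

0.043889


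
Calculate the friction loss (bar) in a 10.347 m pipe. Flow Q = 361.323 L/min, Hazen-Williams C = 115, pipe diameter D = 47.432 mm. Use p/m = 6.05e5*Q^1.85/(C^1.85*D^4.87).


Q^1.85 = 53964
C^1.85 = 6490.7
D^4.87 = 1.4537e+08
p/m = 0.034602 bar/m
p_total = 0.034602 * 10.347 = 0.35803 bar

0.35803 bar


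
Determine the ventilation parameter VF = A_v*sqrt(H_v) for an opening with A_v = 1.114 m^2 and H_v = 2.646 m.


sqrt(H_v) = 1.6267
VF = 1.114 * 1.6267 = 1.8121 m^(5/2)

1.8121 m^(5/2)


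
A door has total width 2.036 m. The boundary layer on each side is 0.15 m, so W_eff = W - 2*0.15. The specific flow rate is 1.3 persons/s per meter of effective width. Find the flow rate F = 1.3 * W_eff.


W_eff = 2.036 - 0.30 = 1.736 m
F = 1.3 * 1.736 = 2.2568 persons/s

2.2568 persons/s


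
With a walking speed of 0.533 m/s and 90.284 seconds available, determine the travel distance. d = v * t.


d = 0.533 * 90.284 = 48.121 m

48.121 m


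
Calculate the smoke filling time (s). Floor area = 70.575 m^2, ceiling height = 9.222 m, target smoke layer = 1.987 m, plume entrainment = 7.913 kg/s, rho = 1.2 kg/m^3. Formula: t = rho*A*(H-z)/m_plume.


H - z = 7.235 m
t = 1.2 * 70.575 * 7.235 / 7.913 = 77.434 s

77.434 s


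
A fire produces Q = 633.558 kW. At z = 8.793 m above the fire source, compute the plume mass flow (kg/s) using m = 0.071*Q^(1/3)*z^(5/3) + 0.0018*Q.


Q^(1/3) = 8.5887
z^(5/3) = 37.459
First term = 0.071 * 8.5887 * 37.459 = 22.843
Second term = 0.0018 * 633.558 = 1.1404
m = 23.983 kg/s

23.983 kg/s


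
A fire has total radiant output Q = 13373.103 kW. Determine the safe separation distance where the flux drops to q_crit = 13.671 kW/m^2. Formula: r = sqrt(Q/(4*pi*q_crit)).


4*pi*q_crit = 171.79
Q/(4*pi*q_crit) = 77.843
r = sqrt(77.843) = 8.8229 m

8.8229 m


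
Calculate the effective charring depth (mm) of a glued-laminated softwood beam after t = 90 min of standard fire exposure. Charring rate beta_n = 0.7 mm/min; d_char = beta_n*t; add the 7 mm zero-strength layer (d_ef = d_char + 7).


d_char = 0.7 * 90 = 63 mm
d_ef = 63 + 1.0*7 = 70 mm

70 mm


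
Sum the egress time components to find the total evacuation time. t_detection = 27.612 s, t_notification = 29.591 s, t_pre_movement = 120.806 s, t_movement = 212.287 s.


Total = 27.612 + 29.591 + 120.806 + 212.287 = 390.296 s

390.296 s


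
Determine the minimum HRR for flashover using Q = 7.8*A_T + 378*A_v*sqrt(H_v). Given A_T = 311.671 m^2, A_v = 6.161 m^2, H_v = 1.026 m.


7.8*A_T = 2431.0
sqrt(H_v) = 1.0129
378*A_v*sqrt(H_v) = 2358.9
Q = 2431.0 + 2358.9 = 4790.0 kW

4790.0 kW


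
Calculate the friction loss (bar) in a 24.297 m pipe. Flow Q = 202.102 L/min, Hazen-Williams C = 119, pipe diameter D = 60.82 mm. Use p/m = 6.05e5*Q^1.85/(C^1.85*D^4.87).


Q^1.85 = 18421
C^1.85 = 6914.5
D^4.87 = 4.8787e+08
p/m = 0.0033036 bar/m
p_total = 0.0033036 * 24.297 = 0.080269 bar

0.080269 bar


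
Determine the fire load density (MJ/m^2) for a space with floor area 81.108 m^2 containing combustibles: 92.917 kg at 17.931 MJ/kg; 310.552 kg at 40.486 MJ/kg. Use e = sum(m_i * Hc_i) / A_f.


Total energy = 92.917*17.931 + 310.552*40.486
= 1666.095 + 12573.01
= 14239.10 MJ
e = 14239.10 / 81.108 = 175.56 MJ/m^2

175.56 MJ/m^2


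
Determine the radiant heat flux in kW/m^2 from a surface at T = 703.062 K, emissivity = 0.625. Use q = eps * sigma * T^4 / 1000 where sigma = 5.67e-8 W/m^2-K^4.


T^4 = 2.4433e+11
q = 0.625 * 5.67e-8 * 2.4433e+11 / 1000 = 8.6584 kW/m^2

8.6584 kW/m^2


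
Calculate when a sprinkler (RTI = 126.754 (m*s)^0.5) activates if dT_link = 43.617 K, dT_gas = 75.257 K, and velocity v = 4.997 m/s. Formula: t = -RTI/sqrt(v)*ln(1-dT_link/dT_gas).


dT_link/dT_gas = 0.57957
ln(1 - 0.57957) = -0.86649
t = -126.754 / sqrt(4.997) * -0.86649 = 49.133 s

49.133 s


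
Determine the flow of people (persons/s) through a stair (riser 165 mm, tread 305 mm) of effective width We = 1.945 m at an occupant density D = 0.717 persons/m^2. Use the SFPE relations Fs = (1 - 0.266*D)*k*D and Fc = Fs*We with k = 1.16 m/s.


1 - 0.266*D = 1 - 0.266*0.717 = 0.80928
Fs = 0.80928 * 1.16 * 0.717 = 0.67309 persons/(s*m)
Fc = 0.67309 * 1.945 = 1.3092 persons/s

1.3092 persons/s


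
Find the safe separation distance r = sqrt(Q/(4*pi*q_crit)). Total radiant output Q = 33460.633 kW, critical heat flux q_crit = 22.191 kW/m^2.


4*pi*q_crit = 278.86
Q/(4*pi*q_crit) = 119.99
r = sqrt(119.99) = 10.954 m

10.954 m


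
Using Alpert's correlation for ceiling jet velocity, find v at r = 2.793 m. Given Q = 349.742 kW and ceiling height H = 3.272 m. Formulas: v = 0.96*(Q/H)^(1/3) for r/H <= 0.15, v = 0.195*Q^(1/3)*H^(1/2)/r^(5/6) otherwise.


r/H = 2.793 / 3.272 = 0.85361
r/H > 0.15, so v = 0.195*Q^(1/3)*H^(1/2)/r^(5/6)
Q^(1/3) = 7.0456
H^(1/2) = 1.8089
r^(5/6) = 2.3536
v = 0.195 * 7.0456 * 1.8089 / 2.3536 = 1.0559 m/s

1.0559 m/s


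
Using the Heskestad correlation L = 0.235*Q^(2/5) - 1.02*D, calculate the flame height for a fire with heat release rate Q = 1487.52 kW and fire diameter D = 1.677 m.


Q^(2/5) = 18.577
0.235 * Q^(2/5) = 4.3657
1.02 * D = 1.7105
L = 2.6552 m

2.6552 m


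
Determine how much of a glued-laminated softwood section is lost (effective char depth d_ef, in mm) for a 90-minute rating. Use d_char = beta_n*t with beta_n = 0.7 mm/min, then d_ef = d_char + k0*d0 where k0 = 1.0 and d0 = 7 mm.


d_char = 0.7 * 90 = 63 mm
d_ef = 63 + 1.0*7 = 70 mm

70 mm


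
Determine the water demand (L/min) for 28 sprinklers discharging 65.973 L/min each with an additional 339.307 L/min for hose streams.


Sprinkler demand = 28 * 65.973 = 1847.244 L/min
Total = 1847.244 + 339.307 = 2186.551 L/min

2186.551 L/min


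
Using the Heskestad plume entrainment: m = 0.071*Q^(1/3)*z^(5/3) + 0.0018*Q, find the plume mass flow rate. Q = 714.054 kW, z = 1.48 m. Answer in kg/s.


Q^(1/3) = 8.9381
z^(5/3) = 1.9221
First term = 0.071 * 8.9381 * 1.9221 = 1.2198
Second term = 0.0018 * 714.054 = 1.2853
m = 2.5050 kg/s

2.5050 kg/s


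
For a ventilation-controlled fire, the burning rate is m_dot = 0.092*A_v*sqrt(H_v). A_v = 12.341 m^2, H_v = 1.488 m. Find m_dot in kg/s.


sqrt(H_v) = 1.2198
m_dot = 0.092 * 12.341 * 1.2198 = 1.3850 kg/s

1.3850 kg/s


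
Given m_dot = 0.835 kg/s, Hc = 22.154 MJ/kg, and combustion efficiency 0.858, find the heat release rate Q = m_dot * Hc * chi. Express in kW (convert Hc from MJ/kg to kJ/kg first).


Hc = 22.154 MJ/kg = 22.154 * 1000 kJ/kg = 22154 kJ/kg
Q = 0.835 kg/s * 22154 kJ/kg * 0.858 = 15872 kW

15872 kW


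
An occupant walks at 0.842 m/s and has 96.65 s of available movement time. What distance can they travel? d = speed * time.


d = 0.842 * 96.65 = 81.379 m

81.379 m


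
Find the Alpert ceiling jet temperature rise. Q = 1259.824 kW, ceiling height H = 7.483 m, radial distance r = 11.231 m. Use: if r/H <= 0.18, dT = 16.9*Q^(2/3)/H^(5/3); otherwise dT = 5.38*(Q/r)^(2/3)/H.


r/H = 11.231 / 7.483 = 1.5009
r/H > 0.18, so dT = 5.38*(Q/r)^(2/3)/H
Q/r = 112.17
(Q/r)^(2/3) = 23.259
dT = 5.38 * 23.259 / 7.483 = 16.722 K

16.722 K


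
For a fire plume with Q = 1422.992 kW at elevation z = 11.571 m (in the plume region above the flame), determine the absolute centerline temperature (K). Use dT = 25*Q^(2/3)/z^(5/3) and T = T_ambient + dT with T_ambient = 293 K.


Q^(2/3) = 126.51
z^(5/3) = 59.195
dT = 25 * 126.51 / 59.195 = 53.431 K
T = 293 + 53.431 = 346.43 K

346.43 K


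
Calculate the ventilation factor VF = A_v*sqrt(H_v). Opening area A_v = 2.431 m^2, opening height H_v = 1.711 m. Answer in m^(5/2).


sqrt(H_v) = 1.3081
VF = 2.431 * 1.3081 = 3.1799 m^(5/2)

3.1799 m^(5/2)


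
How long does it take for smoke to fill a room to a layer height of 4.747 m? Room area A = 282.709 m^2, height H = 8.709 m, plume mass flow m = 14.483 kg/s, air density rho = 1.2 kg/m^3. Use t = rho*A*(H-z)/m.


H - z = 3.962 m
t = 1.2 * 282.709 * 3.962 / 14.483 = 92.806 s

92.806 s


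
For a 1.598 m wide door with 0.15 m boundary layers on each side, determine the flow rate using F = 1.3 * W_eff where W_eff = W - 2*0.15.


W_eff = 1.598 - 0.30 = 1.298 m
F = 1.3 * 1.298 = 1.6874 persons/s

1.6874 persons/s


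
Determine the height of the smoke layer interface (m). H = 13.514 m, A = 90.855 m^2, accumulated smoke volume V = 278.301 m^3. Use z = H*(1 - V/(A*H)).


V/(A*H) = 0.22666
1 - 0.22666 = 0.77334
z = 13.514 * 0.77334 = 10.451 m

10.451 m


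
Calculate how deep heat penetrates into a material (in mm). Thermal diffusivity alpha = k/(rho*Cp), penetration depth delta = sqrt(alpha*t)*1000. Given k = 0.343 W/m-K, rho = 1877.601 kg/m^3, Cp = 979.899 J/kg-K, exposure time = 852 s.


alpha = 0.343 / (1877.601 * 979.899) = 1.8643e-07 m^2/s
alpha * t = 0.00015884
delta = sqrt(0.00015884) * 1000 = 12.603 mm

12.603 mm


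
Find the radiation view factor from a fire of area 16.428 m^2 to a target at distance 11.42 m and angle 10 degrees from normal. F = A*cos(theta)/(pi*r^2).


cos(10 deg) = 0.98481
pi*r^2 = 409.72
F = 16.428 * 0.98481 / 409.72 = 0.039487

0.039487


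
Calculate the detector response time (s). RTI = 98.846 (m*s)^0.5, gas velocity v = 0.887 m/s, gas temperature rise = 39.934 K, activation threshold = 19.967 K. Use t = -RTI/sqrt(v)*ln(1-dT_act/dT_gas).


dT_act/dT_gas = 0.5
ln(1 - 0.5) = -0.69315
t = -98.846 / sqrt(0.887) * -0.69315 = 72.748 s

72.748 s


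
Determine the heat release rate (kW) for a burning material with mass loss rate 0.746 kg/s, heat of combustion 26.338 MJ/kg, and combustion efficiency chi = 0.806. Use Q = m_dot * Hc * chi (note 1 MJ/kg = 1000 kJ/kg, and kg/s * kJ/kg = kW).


Hc = 26.338 MJ/kg = 26.338 * 1000 kJ/kg = 26338 kJ/kg
Q = 0.746 kg/s * 26338 kJ/kg * 0.806 = 15836 kW

15836 kW


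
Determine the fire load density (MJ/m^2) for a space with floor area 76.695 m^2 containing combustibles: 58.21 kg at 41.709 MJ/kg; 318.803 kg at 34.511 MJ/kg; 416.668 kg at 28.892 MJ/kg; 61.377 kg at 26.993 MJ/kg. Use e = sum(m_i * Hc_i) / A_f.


Total energy = 58.21*41.709 + 318.803*34.511 + 416.668*28.892 + 61.377*26.993
= 2427.881 + 11002.21 + 12038.37 + 1656.749
= 27125.21 MJ
e = 27125.21 / 76.695 = 353.68 MJ/m^2

353.68 MJ/m^2


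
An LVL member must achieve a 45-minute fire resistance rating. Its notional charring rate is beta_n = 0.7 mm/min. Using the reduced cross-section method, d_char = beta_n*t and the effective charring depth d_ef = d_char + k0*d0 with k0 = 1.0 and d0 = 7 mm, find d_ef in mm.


d_char = 0.7 * 45 = 31.5 mm
d_ef = 31.5 + 1.0*7 = 38.5 mm

38.5 mm


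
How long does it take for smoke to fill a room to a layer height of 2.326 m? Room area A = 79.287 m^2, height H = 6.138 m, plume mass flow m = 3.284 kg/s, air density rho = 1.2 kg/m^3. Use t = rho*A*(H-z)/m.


H - z = 3.812 m
t = 1.2 * 79.287 * 3.812 / 3.284 = 110.44 s

110.44 s


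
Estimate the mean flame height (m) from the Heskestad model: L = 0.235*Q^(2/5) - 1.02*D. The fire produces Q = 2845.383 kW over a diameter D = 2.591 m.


Q^(2/5) = 24.080
0.235 * Q^(2/5) = 5.6588
1.02 * D = 2.6428
L = 3.0160 m

3.0160 m


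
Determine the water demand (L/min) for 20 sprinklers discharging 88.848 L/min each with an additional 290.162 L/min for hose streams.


Sprinkler demand = 20 * 88.848 = 1776.96 L/min
Total = 1776.96 + 290.162 = 2067.122 L/min

2067.122 L/min


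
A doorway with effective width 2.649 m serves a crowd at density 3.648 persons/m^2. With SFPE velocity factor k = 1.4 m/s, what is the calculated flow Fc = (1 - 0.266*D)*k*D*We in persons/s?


1 - 0.266*D = 1 - 0.266*3.648 = 0.029632
Fs = 0.029632 * 1.4 * 3.648 = 0.15134 persons/(s*m)
Fc = 0.15134 * 2.649 = 0.40089 persons/s

0.40089 persons/s


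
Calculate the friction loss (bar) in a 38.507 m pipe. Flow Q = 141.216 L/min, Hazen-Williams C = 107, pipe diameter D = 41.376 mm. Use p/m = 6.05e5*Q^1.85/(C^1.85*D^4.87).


Q^1.85 = 9490.4
C^1.85 = 5680.2
D^4.87 = 7.4742e+07
p/m = 0.013524 bar/m
p_total = 0.013524 * 38.507 = 0.52078 bar

0.52078 bar


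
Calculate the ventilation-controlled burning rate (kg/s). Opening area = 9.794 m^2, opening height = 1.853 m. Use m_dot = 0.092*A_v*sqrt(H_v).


sqrt(H_v) = 1.3612
m_dot = 0.092 * 9.794 * 1.3612 = 1.2266 kg/s

1.2266 kg/s


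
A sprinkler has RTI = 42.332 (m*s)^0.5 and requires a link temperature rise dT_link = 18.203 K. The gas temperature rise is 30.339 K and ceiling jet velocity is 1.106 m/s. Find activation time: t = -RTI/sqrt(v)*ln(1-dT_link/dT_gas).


dT_link/dT_gas = 0.59999
ln(1 - 0.59999) = -0.91626
t = -42.332 / sqrt(1.106) * -0.91626 = 36.882 s

36.882 s


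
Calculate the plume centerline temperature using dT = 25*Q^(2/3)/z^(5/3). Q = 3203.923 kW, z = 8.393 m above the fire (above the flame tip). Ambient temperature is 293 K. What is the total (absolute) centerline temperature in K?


Q^(2/3) = 217.33
z^(5/3) = 34.663
dT = 25 * 217.33 / 34.663 = 156.75 K
T = 293 + 156.75 = 449.75 K

449.75 K


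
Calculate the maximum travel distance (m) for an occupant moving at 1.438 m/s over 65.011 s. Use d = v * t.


d = 1.438 * 65.011 = 93.486 m

93.486 m


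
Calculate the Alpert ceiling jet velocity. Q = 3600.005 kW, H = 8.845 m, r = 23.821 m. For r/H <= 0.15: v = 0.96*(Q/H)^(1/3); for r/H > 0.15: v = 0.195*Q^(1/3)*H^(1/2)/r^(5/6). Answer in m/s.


r/H = 23.821 / 8.845 = 2.6932
r/H > 0.15, so v = 0.195*Q^(1/3)*H^(1/2)/r^(5/6)
Q^(1/3) = 15.326
H^(1/2) = 2.9741
r^(5/6) = 14.043
v = 0.195 * 15.326 * 2.9741 / 14.043 = 0.63292 m/s

0.63292 m/s


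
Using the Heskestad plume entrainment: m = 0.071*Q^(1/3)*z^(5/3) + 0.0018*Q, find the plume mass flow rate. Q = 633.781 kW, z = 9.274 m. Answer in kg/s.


Q^(1/3) = 8.5897
z^(5/3) = 40.937
First term = 0.071 * 8.5897 * 40.937 = 24.966
Second term = 0.0018 * 633.781 = 1.1408
m = 26.107 kg/s

26.107 kg/s


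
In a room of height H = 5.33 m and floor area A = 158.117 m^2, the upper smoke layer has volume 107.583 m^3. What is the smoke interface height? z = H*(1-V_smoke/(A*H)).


V/(A*H) = 0.12766
1 - 0.12766 = 0.87234
z = 5.33 * 0.87234 = 4.6496 m

4.6496 m


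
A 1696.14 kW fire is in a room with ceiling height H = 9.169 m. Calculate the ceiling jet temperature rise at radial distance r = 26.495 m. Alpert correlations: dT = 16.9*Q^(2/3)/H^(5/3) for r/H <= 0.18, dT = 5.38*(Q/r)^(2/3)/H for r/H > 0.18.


r/H = 26.495 / 9.169 = 2.8896
r/H > 0.18, so dT = 5.38*(Q/r)^(2/3)/H
Q/r = 64.017
(Q/r)^(2/3) = 16.003
dT = 5.38 * 16.003 / 9.169 = 9.3899 K

9.3899 K


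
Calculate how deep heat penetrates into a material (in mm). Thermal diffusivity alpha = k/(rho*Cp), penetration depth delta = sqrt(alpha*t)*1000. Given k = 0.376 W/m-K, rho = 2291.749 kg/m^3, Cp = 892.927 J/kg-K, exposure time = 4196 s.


alpha = 0.376 / (2291.749 * 892.927) = 1.8374e-07 m^2/s
alpha * t = 0.00077098
delta = sqrt(0.00077098) * 1000 = 27.766 mm

27.766 mm


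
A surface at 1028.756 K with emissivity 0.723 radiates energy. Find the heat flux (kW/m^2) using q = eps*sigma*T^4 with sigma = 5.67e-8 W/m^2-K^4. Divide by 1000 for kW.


T^4 = 1.1201e+12
q = 0.723 * 5.67e-8 * 1.1201e+12 / 1000 = 45.917 kW/m^2

45.917 kW/m^2


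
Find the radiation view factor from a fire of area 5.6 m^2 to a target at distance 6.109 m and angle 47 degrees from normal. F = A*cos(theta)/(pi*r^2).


cos(47 deg) = 0.68200
pi*r^2 = 117.24
F = 5.6 * 0.68200 / 117.24 = 0.032575

0.032575


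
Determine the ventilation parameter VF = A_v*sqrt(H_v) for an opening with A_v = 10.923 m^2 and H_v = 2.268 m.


sqrt(H_v) = 1.5060
VF = 10.923 * 1.5060 = 16.450 m^(5/2)

16.450 m^(5/2)


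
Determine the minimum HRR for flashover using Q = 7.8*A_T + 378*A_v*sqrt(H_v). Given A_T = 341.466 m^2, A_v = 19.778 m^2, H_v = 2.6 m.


7.8*A_T = 2663.4
sqrt(H_v) = 1.6125
378*A_v*sqrt(H_v) = 12055
Q = 2663.4 + 12055 = 14718 kW

14718 kW


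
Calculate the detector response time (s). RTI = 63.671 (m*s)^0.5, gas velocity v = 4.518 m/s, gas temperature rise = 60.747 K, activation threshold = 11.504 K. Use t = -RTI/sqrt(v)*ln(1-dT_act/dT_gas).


dT_act/dT_gas = 0.18938
ln(1 - 0.18938) = -0.20995
t = -63.671 / sqrt(4.518) * -0.20995 = 6.2891 s

6.2891 s


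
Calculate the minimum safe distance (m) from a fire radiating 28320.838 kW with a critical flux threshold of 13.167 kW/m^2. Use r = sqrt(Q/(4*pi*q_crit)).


4*pi*q_crit = 165.46
Q/(4*pi*q_crit) = 171.16
r = sqrt(171.16) = 13.083 m

13.083 m


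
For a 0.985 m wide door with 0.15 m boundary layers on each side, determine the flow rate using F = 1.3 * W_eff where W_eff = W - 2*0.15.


W_eff = 0.985 - 0.30 = 0.685 m
F = 1.3 * 0.685 = 0.89050 persons/s

0.89050 persons/s


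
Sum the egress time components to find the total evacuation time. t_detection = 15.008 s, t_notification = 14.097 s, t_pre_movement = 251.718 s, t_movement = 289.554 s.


Total = 15.008 + 14.097 + 251.718 + 289.554 = 570.377 s

570.377 s


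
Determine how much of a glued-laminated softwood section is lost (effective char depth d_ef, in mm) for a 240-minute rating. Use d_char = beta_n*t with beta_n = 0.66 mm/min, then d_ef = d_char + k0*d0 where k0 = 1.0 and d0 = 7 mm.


d_char = 0.66 * 240 = 158.4 mm
d_ef = 158.4 + 1.0*7 = 165.4 mm

165.4 mm


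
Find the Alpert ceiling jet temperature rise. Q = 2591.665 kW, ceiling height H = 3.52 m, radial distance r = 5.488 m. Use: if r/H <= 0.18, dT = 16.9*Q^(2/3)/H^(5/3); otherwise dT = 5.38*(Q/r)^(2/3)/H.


r/H = 5.488 / 3.52 = 1.5591
r/H > 0.18, so dT = 5.38*(Q/r)^(2/3)/H
Q/r = 472.24
(Q/r)^(2/3) = 60.642
dT = 5.38 * 60.642 / 3.52 = 92.686 K

92.686 K


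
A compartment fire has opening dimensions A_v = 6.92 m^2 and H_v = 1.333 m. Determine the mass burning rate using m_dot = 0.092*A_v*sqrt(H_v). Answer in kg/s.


sqrt(H_v) = 1.1546
m_dot = 0.092 * 6.92 * 1.1546 = 0.73504 kg/s

0.73504 kg/s


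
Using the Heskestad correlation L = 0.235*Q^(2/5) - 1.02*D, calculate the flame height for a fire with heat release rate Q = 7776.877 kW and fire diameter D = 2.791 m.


Q^(2/5) = 36.002
0.235 * Q^(2/5) = 8.4604
1.02 * D = 2.8468
L = 5.6136 m

5.6136 m


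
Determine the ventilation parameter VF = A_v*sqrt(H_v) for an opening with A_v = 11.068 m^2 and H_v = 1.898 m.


sqrt(H_v) = 1.3777
VF = 11.068 * 1.3777 = 15.248 m^(5/2)

15.248 m^(5/2)


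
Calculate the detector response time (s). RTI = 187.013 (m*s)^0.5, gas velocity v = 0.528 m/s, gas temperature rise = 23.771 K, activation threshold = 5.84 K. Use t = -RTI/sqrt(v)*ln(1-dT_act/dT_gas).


dT_act/dT_gas = 0.24568
ln(1 - 0.24568) = -0.28194
t = -187.013 / sqrt(0.528) * -0.28194 = 72.561 s

72.561 s


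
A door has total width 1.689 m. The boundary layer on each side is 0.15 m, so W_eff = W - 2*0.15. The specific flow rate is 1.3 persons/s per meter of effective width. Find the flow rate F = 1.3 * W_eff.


W_eff = 1.689 - 0.30 = 1.389 m
F = 1.3 * 1.389 = 1.8057 persons/s

1.8057 persons/s


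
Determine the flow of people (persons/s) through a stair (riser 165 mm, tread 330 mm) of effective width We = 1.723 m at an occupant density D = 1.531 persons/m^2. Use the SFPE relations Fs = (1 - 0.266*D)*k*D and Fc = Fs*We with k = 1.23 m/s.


1 - 0.266*D = 1 - 0.266*1.531 = 0.59275
Fs = 0.59275 * 1.23 * 1.531 = 1.1162 persons/(s*m)
Fc = 1.1162 * 1.723 = 1.9233 persons/s

1.9233 persons/s


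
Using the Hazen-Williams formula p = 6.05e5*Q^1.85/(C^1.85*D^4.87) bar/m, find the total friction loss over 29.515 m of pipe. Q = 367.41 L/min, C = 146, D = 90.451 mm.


Q^1.85 = 55658
C^1.85 = 10094
D^4.87 = 3.3708e+09
p/m = 0.00098969 bar/m
p_total = 0.00098969 * 29.515 = 0.029211 bar

0.029211 bar


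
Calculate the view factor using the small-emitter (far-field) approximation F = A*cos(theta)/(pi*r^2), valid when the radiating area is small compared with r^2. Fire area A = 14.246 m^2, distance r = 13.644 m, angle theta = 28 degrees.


cos(28 deg) = 0.88295
pi*r^2 = 584.83
F = 14.246 * 0.88295 / 584.83 = 0.021508

0.021508


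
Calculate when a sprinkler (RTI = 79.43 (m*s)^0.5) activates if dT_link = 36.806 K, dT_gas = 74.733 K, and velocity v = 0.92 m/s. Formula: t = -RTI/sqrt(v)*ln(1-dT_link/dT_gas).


dT_link/dT_gas = 0.49250
ln(1 - 0.49250) = -0.67826
t = -79.43 / sqrt(0.92) * -0.67826 = 56.168 s

56.168 s


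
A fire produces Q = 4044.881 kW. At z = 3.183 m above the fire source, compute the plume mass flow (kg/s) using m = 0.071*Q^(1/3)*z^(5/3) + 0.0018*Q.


Q^(1/3) = 15.933
z^(5/3) = 6.8875
First term = 0.071 * 15.933 * 6.8875 = 7.7915
Second term = 0.0018 * 4044.881 = 7.2808
m = 15.072 kg/s

15.072 kg/s


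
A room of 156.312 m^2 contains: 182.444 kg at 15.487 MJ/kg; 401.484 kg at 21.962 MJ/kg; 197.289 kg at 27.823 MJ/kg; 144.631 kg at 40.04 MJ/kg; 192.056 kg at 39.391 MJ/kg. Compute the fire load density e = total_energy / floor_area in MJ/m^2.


Total energy = 182.444*15.487 + 401.484*21.962 + 197.289*27.823 + 144.631*40.04 + 192.056*39.391
= 2825.510 + 8817.392 + 5489.172 + 5791.025 + 7565.278
= 30488.38 MJ
e = 30488.38 / 156.312 = 195.05 MJ/m^2

195.05 MJ/m^2


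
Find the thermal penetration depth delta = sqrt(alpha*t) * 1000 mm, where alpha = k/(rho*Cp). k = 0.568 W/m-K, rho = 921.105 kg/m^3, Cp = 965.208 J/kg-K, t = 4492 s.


alpha = 0.568 / (921.105 * 965.208) = 6.3888e-07 m^2/s
alpha * t = 0.0028698
delta = sqrt(0.0028698) * 1000 = 53.571 mm

53.571 mm


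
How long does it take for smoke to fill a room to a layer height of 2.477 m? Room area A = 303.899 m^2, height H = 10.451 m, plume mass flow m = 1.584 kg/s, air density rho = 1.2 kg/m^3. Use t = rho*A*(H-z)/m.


H - z = 7.974 m
t = 1.2 * 303.899 * 7.974 / 1.584 = 1835.8 s

1835.8 s


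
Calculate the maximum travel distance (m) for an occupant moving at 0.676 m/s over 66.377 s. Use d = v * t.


d = 0.676 * 66.377 = 44.871 m

44.871 m


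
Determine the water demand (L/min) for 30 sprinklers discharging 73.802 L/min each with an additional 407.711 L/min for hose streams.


Sprinkler demand = 30 * 73.802 = 2214.06 L/min
Total = 2214.06 + 407.711 = 2621.771 L/min

2621.771 L/min


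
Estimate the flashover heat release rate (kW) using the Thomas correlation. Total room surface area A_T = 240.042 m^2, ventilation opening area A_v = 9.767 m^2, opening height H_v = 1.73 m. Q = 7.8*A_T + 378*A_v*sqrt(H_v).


7.8*A_T = 1872.3
sqrt(H_v) = 1.3153
378*A_v*sqrt(H_v) = 4856.0
Q = 1872.3 + 4856.0 = 6728.3 kW

6728.3 kW


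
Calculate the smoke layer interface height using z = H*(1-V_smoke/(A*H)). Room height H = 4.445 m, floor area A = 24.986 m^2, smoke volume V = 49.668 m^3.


V/(A*H) = 0.44721
1 - 0.44721 = 0.55279
z = 4.445 * 0.55279 = 2.4572 m

2.4572 m


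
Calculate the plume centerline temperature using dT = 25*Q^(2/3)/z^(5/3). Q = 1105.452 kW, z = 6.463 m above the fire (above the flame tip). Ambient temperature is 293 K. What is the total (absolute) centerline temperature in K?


Q^(2/3) = 106.91
z^(5/3) = 22.425
dT = 25 * 106.91 / 22.425 = 119.19 K
T = 293 + 119.19 = 412.19 K

412.19 K


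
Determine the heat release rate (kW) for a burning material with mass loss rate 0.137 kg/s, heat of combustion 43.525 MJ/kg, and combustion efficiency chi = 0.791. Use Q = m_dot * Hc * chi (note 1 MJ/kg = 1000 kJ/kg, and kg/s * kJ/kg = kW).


Hc = 43.525 MJ/kg = 43.525 * 1000 kJ/kg = 43525 kJ/kg
Q = 0.137 kg/s * 43525 kJ/kg * 0.791 = 4716.7 kW

4716.7 kW


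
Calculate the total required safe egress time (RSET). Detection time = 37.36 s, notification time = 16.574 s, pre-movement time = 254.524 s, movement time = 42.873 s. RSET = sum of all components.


Total = 37.36 + 16.574 + 254.524 + 42.873 = 351.331 s

351.331 s


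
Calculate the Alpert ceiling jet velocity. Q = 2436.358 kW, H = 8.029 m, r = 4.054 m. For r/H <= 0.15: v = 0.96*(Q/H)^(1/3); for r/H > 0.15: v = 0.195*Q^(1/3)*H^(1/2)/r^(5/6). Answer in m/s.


r/H = 4.054 / 8.029 = 0.50492
r/H > 0.15, so v = 0.195*Q^(1/3)*H^(1/2)/r^(5/6)
Q^(1/3) = 13.456
H^(1/2) = 2.8335
r^(5/6) = 3.2105
v = 0.195 * 13.456 * 2.8335 / 3.2105 = 2.3158 m/s

2.3158 m/s


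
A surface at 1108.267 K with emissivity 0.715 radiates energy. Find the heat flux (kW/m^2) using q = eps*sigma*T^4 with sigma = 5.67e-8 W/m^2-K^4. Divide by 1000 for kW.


T^4 = 1.5086e+12
q = 0.715 * 5.67e-8 * 1.5086e+12 / 1000 = 61.160 kW/m^2

61.160 kW/m^2


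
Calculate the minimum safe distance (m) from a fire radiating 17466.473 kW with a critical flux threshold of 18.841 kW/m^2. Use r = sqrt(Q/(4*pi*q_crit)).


4*pi*q_crit = 236.76
Q/(4*pi*q_crit) = 73.772
r = sqrt(73.772) = 8.5891 m

8.5891 m


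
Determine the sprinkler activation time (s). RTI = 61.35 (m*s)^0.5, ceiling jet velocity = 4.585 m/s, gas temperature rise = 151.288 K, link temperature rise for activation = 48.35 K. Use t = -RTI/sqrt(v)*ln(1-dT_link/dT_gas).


dT_link/dT_gas = 0.31959
ln(1 - 0.31959) = -0.38506
t = -61.35 / sqrt(4.585) * -0.38506 = 11.032 s

11.032 s


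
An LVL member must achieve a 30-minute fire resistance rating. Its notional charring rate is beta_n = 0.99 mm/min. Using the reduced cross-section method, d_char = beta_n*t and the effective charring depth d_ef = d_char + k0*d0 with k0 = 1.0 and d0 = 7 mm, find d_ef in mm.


d_char = 0.99 * 30 = 29.7 mm
d_ef = 29.7 + 1.0*7 = 36.7 mm

36.7 mm


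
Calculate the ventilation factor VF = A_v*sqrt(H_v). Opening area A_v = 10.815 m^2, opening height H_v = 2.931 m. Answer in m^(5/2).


sqrt(H_v) = 1.7120
VF = 10.815 * 1.7120 = 18.515 m^(5/2)

18.515 m^(5/2)


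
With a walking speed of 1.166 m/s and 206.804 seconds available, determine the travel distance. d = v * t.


d = 1.166 * 206.804 = 241.13 m

241.13 m


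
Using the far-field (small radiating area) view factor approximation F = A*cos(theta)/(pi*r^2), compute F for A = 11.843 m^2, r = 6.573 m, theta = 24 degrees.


cos(24 deg) = 0.91355
pi*r^2 = 135.73
F = 11.843 * 0.91355 / 135.73 = 0.079710

0.079710


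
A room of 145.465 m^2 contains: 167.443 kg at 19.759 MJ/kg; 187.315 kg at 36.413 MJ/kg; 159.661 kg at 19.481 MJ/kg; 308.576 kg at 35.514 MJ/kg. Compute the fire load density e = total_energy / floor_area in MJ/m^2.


Total energy = 167.443*19.759 + 187.315*36.413 + 159.661*19.481 + 308.576*35.514
= 3308.506 + 6820.701 + 3110.356 + 10958.77
= 24198.33 MJ
e = 24198.33 / 145.465 = 166.35 MJ/m^2

166.35 MJ/m^2


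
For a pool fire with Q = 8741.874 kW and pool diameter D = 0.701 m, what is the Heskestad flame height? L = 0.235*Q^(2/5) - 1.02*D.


Q^(2/5) = 37.726
0.235 * Q^(2/5) = 8.8656
1.02 * D = 0.71502
L = 8.1506 m

8.1506 m


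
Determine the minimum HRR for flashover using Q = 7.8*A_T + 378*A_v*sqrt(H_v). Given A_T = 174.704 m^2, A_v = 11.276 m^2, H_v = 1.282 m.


7.8*A_T = 1362.7
sqrt(H_v) = 1.1323
378*A_v*sqrt(H_v) = 4826.0
Q = 1362.7 + 4826.0 = 6188.7 kW

6188.7 kW


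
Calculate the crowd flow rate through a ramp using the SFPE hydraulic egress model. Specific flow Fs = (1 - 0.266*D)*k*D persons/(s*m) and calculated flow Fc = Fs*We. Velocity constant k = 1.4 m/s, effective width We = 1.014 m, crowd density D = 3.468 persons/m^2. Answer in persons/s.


1 - 0.266*D = 1 - 0.266*3.468 = 0.077512
Fs = 0.077512 * 1.4 * 3.468 = 0.37634 persons/(s*m)
Fc = 0.37634 * 1.014 = 0.38160 persons/s

0.38160 persons/s


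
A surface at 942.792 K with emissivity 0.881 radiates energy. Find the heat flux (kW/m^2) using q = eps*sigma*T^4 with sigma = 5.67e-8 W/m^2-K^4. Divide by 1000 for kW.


T^4 = 7.9007e+11
q = 0.881 * 5.67e-8 * 7.9007e+11 / 1000 = 39.466 kW/m^2

39.466 kW/m^2


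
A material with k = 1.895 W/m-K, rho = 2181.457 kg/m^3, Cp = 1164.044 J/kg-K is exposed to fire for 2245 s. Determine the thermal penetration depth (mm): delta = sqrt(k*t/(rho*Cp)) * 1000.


alpha = 1.895 / (2181.457 * 1164.044) = 7.4627e-07 m^2/s
alpha * t = 0.0016754
delta = sqrt(0.0016754) * 1000 = 40.931 mm

40.931 mm


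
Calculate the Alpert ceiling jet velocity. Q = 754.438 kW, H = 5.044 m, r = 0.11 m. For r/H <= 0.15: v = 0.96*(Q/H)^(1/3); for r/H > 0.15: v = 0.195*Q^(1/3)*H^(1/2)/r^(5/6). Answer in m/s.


r/H = 0.11 / 5.044 = 0.021808
r/H <= 0.15, so v = 0.96*(Q/H)^(1/3)
Q/H = 149.57
(Q/H)^(1/3) = 5.3082
v = 0.96 * 5.3082 = 5.0959 m/s

5.0959 m/s


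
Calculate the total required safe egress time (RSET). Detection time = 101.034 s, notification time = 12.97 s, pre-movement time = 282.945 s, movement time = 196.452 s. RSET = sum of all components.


Total = 101.034 + 12.97 + 282.945 + 196.452 = 593.401 s

593.401 s


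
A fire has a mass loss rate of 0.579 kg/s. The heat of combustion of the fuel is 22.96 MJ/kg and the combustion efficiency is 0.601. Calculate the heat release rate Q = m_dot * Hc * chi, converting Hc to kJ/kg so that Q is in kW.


Hc = 22.96 MJ/kg = 22.96 * 1000 kJ/kg = 22960 kJ/kg
Q = 0.579 kg/s * 22960 kJ/kg * 0.601 = 7989.6 kW

7989.6 kW


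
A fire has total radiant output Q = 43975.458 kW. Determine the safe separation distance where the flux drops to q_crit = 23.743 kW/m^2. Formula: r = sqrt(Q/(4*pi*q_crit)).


4*pi*q_crit = 298.36
Q/(4*pi*q_crit) = 147.39
r = sqrt(147.39) = 12.140 m

12.140 m


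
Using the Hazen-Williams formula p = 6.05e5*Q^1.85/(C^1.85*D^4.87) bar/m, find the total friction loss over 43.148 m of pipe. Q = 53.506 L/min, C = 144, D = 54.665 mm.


Q^1.85 = 1576.0
C^1.85 = 9839.4
D^4.87 = 2.9016e+08
p/m = 0.00033395 bar/m
p_total = 0.00033395 * 43.148 = 0.014409 bar

0.014409 bar


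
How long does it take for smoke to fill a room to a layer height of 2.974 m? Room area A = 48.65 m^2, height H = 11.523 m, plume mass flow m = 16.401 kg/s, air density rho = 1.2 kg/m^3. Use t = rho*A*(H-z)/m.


H - z = 8.549 m
t = 1.2 * 48.65 * 8.549 / 16.401 = 30.430 s

30.430 s


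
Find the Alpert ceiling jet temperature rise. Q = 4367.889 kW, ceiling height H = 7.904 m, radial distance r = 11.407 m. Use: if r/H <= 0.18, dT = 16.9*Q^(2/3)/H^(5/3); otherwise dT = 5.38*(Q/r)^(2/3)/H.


r/H = 11.407 / 7.904 = 1.4432
r/H > 0.18, so dT = 5.38*(Q/r)^(2/3)/H
Q/r = 382.91
(Q/r)^(2/3) = 52.731
dT = 5.38 * 52.731 / 7.904 = 35.892 K

35.892 K


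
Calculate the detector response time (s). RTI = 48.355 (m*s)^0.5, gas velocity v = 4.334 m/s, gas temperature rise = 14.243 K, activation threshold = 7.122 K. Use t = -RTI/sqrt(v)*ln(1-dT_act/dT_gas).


dT_act/dT_gas = 0.50004
ln(1 - 0.50004) = -0.69322
t = -48.355 / sqrt(4.334) * -0.69322 = 16.102 s

16.102 s


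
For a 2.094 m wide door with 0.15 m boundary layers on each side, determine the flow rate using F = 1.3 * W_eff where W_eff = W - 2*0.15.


W_eff = 2.094 - 0.30 = 1.794 m
F = 1.3 * 1.794 = 2.3322 persons/s

2.3322 persons/s


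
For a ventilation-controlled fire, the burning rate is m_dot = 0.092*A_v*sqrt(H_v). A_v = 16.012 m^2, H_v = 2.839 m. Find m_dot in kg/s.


sqrt(H_v) = 1.6849
m_dot = 0.092 * 16.012 * 1.6849 = 2.4821 kg/s

2.4821 kg/s


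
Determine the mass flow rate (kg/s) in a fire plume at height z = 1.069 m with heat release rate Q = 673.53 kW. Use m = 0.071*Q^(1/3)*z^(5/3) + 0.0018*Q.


Q^(1/3) = 8.7657
z^(5/3) = 1.1176
First term = 0.071 * 8.7657 * 1.1176 = 0.69557
Second term = 0.0018 * 673.53 = 1.2124
m = 1.9079 kg/s

1.9079 kg/s


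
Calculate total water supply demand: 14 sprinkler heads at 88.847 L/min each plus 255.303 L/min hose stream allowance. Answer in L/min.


Sprinkler demand = 14 * 88.847 = 1243.858 L/min
Total = 1243.858 + 255.303 = 1499.161 L/min

1499.161 L/min


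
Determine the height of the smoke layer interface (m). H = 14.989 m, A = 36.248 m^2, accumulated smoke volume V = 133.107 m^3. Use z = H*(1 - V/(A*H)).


V/(A*H) = 0.24499
1 - 0.24499 = 0.75501
z = 14.989 * 0.75501 = 11.317 m

11.317 m


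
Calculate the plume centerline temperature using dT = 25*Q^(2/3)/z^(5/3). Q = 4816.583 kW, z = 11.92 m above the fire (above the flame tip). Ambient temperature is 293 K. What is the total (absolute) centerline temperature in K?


Q^(2/3) = 285.21
z^(5/3) = 62.200
dT = 25 * 285.21 / 62.200 = 114.63 K
T = 293 + 114.63 = 407.63 K

407.63 K


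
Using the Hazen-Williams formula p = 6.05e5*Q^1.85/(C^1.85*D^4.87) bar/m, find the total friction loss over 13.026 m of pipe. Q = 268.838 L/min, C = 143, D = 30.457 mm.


Q^1.85 = 31229
C^1.85 = 9713.4
D^4.87 = 1.6810e+07
p/m = 0.11571 bar/m
p_total = 0.11571 * 13.026 = 1.5073 bar

1.5073 bar


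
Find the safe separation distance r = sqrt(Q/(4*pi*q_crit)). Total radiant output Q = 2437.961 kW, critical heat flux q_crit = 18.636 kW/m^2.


4*pi*q_crit = 234.19
Q/(4*pi*q_crit) = 10.410
r = sqrt(10.410) = 3.2265 m

3.2265 m


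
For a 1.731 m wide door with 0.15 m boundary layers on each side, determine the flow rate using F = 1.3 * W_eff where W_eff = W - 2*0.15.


W_eff = 1.731 - 0.30 = 1.431 m
F = 1.3 * 1.431 = 1.8603 persons/s

1.8603 persons/s


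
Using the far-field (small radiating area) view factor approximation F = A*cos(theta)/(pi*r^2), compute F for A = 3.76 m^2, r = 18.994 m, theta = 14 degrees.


cos(14 deg) = 0.97030
pi*r^2 = 1133.4
F = 3.76 * 0.97030 / 1133.4 = 0.0032189

0.0032189


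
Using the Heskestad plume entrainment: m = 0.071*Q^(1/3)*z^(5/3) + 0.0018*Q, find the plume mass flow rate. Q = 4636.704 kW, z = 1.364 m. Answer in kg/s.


Q^(1/3) = 16.675
z^(5/3) = 1.6776
First term = 0.071 * 16.675 * 1.6776 = 1.9862
Second term = 0.0018 * 4636.704 = 8.3461
m = 10.332 kg/s

10.332 kg/s


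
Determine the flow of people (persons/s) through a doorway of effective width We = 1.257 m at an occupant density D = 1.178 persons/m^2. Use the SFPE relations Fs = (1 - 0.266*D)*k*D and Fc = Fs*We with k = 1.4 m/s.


1 - 0.266*D = 1 - 0.266*1.178 = 0.68665
Fs = 0.68665 * 1.4 * 1.178 = 1.1324 persons/(s*m)
Fc = 1.1324 * 1.257 = 1.4235 persons/s

1.4235 persons/s


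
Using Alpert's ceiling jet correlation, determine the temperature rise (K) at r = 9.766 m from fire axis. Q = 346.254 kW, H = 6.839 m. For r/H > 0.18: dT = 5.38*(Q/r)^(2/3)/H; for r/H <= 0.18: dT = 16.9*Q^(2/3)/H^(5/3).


r/H = 9.766 / 6.839 = 1.4280
r/H > 0.18, so dT = 5.38*(Q/r)^(2/3)/H
Q/r = 35.455
(Q/r)^(2/3) = 10.792
dT = 5.38 * 10.792 / 6.839 = 8.4900 K

8.4900 K


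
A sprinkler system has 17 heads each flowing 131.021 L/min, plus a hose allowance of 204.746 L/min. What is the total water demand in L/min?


Sprinkler demand = 17 * 131.021 = 2227.357 L/min
Total = 2227.357 + 204.746 = 2432.103 L/min

2432.103 L/min
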